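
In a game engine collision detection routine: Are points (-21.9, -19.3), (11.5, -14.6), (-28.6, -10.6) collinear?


Cross product: (11.5-(-21.9))*((-10.6)-(-19.3)) - ((-14.6)-(-19.3))*((-28.6)-(-21.9))
= 322.07

No, not collinear


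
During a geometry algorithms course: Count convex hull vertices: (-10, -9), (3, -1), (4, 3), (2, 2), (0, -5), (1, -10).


Convex hull vertices (CCW): (-10, -9), (1, -10), (4, 3), (2, 2)
Count = 4

4


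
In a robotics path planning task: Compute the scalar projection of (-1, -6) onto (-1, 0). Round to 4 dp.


u.v = 1, |v| = sqrt(1) = 1
Scalar projection = u.v / |v| = 1 / sqrt(1) = 1

1


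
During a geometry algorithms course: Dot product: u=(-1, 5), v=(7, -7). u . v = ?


u . v = u_x*v_x + u_y*v_y = (-1)*7 + 5*(-7)
= (-7) + (-35) = -42

-42


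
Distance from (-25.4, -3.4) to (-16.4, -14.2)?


dx=9, dy=-10.8
d^2 = 9^2 + (-10.8)^2 = 197.64
d = sqrt(197.64) = 14.0584

14.0584


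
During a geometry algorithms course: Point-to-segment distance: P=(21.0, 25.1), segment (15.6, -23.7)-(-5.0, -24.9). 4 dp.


Project P onto AB: t = 0 (clamped to [0,1])
Closest point on segment: (15.6, -23.7)
Distance: 49.0979

49.0979


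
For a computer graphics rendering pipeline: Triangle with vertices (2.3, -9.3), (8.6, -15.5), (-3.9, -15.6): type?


Side lengths squared: AB^2=78.13, BC^2=156.26, CA^2=78.13
Sorted: [78.13, 78.13, 156.26]
By sides: Isosceles, By angles: Right

Isosceles, Right


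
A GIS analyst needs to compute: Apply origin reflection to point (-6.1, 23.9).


Reflection over origin: (x,y) -> (-x,-y)
(-6.1, 23.9) -> (6.1, -23.9)

(6.1, -23.9)


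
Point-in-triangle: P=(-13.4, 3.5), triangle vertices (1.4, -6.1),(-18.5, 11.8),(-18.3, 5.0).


Cross products: AB x AP = 73.88, BC x BP = 33.02, CA x CP = 24.84
All same sign? yes

Yes, inside


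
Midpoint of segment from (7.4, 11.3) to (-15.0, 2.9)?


M = ((7.4+(-15))/2, (11.3+2.9)/2)
= (-3.8, 7.1)

(-3.8, 7.1)


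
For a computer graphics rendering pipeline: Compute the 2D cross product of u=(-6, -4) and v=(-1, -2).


u x v = u_x*v_y - u_y*v_x = (-6)*(-2) - (-4)*(-1)
= 12 - 4 = 8

8


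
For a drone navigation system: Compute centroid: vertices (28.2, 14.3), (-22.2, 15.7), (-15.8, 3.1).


Centroid = ((x_A+x_B+x_C)/3, (y_A+y_B+y_C)/3)
= ((28.2+(-22.2)+(-15.8))/3, (14.3+15.7+3.1)/3)
= (-3.2667, 11.0333)

(-3.2667, 11.0333)


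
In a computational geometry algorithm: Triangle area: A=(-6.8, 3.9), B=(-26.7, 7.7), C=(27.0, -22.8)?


Area = |x_A(y_B-y_C) + x_B(y_C-y_A) + x_C(y_A-y_B)|/2
= |(-207.4) + 712.89 + (-102.6)|/2
= 402.89/2 = 201.445

201.445


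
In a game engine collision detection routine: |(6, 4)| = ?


|u| = sqrt(6^2 + 4^2) = sqrt(52) = 7.2111

7.2111


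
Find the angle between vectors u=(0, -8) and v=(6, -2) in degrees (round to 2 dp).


u.v = 16, |u| = sqrt(64) = 8, |v| = sqrt(40) = 6.3246
cos(theta) = u.v/(|u||v|) = 16/sqrt(2560) = 0.316228
theta = acos(0.316228) = 71.57 degrees

71.57 degrees


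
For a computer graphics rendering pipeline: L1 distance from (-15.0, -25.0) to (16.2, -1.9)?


|(-15)-16.2| + |(-25)-(-1.9)| = 31.2 + 23.1 = 54.3

54.3


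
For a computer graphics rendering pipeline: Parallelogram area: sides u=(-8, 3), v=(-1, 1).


|u x v| = |(-8)*1 - 3*(-1)|
= |(-8) - (-3)| = 5

5


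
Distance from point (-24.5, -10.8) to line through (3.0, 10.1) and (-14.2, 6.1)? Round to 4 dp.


|cross product| = 249.48
|line direction| = sqrt(311.84) = 17.659
Distance = 249.48/sqrt(311.84) = 14.1276

14.1276


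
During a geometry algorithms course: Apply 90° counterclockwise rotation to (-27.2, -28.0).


90° CCW: (x,y) -> (-y, x)
(-27.2,-28) -> (28, -27.2)

(28, -27.2)


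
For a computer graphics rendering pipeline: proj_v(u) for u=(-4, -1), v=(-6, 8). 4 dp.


u.v = 16, |v| = sqrt(100) = 10
Scalar projection = u.v / |v| = 16 / sqrt(100) = 1.6

1.6


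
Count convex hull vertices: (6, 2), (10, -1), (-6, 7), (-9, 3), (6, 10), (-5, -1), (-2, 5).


Convex hull vertices (CCW): (-9, 3), (-5, -1), (10, -1), (6, 10), (-6, 7)
Count = 5

5


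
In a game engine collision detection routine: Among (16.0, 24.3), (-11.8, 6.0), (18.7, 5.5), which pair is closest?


d(P0,P1) = 33.2826, d(P0,P2) = 18.9929, d(P1,P2) = 30.5041
Closest: P0 and P2

Closest pair: (16.0, 24.3) and (18.7, 5.5), distance = 18.9929


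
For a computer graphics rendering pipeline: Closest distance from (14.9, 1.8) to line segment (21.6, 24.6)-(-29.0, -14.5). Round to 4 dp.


Project P onto AB: t = 0.3009 (clamped to [0,1])
Closest point on segment: (6.3736, 12.8342)
Distance: 13.9446

13.9446


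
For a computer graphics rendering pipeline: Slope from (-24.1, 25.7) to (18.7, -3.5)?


slope = (y2-y1)/(x2-x1) = ((-3.5)-25.7)/(18.7-(-24.1)) = (-29.2)/42.8 = -0.6822

-0.6822


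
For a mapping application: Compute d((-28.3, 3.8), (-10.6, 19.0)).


dx=17.7, dy=15.2
d^2 = 17.7^2 + 15.2^2 = 544.33
d = sqrt(544.33) = 23.3309

23.3309


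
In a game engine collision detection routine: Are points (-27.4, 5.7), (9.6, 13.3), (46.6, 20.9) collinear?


Cross product: (9.6-(-27.4))*(20.9-5.7) - (13.3-5.7)*(46.6-(-27.4))
= 0

Yes, collinear


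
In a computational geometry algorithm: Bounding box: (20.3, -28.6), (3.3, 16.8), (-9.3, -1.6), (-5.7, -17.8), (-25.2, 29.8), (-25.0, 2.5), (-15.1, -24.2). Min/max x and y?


x range: [-25.2, 20.3]
y range: [-28.6, 29.8]
Bounding box: (-25.2,-28.6) to (20.3,29.8)

(-25.2,-28.6) to (20.3,29.8)


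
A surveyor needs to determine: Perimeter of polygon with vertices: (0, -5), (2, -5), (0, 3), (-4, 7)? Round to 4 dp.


Sides: (0, -5)->(2, -5): sqrt(4) = 2, (2, -5)->(0, 3): sqrt(68) = 8.246211, (0, 3)->(-4, 7): sqrt(32) = 5.656854, (-4, 7)->(0, -5): sqrt(160) = 12.649111
Sum = 28.552176
Perimeter = 28.5522

28.5522


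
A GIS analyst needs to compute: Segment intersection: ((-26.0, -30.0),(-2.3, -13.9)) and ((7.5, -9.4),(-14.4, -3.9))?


Cross products: d1=635.39, d2=152.45, d3=-51.13, d4=431.81
d1*d2 < 0 and d3*d4 < 0? no

No, they don't intersect


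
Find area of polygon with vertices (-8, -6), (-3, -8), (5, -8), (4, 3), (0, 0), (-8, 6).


Shoelace sum: ((-8)*(-8) - (-3)*(-6)) + ((-3)*(-8) - 5*(-8)) + (5*3 - 4*(-8)) + (4*0 - 0*3) + (0*6 - (-8)*0) + ((-8)*(-6) - (-8)*6)
= 253
Area = |253|/2 = 126.5

126.5


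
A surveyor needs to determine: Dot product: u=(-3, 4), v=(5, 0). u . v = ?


u . v = u_x*v_x + u_y*v_y = (-3)*5 + 4*0
= (-15) + 0 = -15

-15


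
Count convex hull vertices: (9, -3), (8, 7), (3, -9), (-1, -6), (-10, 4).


Convex hull vertices (CCW): (-10, 4), (-1, -6), (3, -9), (9, -3), (8, 7)
Count = 5

5


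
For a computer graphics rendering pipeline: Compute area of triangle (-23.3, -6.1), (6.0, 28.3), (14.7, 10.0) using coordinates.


Area = |x_A(y_B-y_C) + x_B(y_C-y_A) + x_C(y_A-y_B)|/2
= |(-426.39) + 96.6 + (-505.68)|/2
= 835.47/2 = 417.735

417.735


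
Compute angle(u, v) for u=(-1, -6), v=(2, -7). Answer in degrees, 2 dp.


u.v = 40, |u| = sqrt(37) = 6.0828, |v| = sqrt(53) = 7.2801
cos(theta) = u.v/(|u||v|) = 40/sqrt(1961) = 0.903278
theta = acos(0.903278) = 25.41 degrees

25.41 degrees


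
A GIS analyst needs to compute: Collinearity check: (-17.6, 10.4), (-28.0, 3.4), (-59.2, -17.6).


Cross product: ((-28)-(-17.6))*((-17.6)-10.4) - (3.4-10.4)*((-59.2)-(-17.6))
= 0

Yes, collinear


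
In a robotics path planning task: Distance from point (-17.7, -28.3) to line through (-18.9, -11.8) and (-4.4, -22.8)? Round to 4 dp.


|cross product| = 226.05
|line direction| = sqrt(331.25) = 18.2003
Distance = 226.05/sqrt(331.25) = 12.4201

12.4201


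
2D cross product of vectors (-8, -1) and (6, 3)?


u x v = u_x*v_y - u_y*v_x = (-8)*3 - (-1)*6
= (-24) - (-6) = -18

-18


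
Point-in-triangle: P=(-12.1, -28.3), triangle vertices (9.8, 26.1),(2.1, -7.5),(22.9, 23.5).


Cross products: AB x AP = -316.96, BC x BP = 7.56, CA x CP = 769.58
All same sign? no

No, outside


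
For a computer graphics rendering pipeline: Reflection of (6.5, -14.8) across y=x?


Reflection over y=x: (x,y) -> (y,x)
(6.5, -14.8) -> (-14.8, 6.5)

(-14.8, 6.5)


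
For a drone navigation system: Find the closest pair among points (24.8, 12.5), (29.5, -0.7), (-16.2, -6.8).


d(P0,P1) = 14.0118, d(P0,P2) = 45.3154, d(P1,P2) = 46.1053
Closest: P0 and P1

Closest pair: (24.8, 12.5) and (29.5, -0.7), distance = 14.0118


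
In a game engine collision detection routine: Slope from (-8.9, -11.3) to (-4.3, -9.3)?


slope = (y2-y1)/(x2-x1) = ((-9.3)-(-11.3))/((-4.3)-(-8.9)) = 2/4.6 = 0.4348

0.4348


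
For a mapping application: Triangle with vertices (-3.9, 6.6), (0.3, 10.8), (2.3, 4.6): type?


Side lengths squared: AB^2=35.28, BC^2=42.44, CA^2=42.44
Sorted: [35.28, 42.44, 42.44]
By sides: Isosceles, By angles: Acute

Isosceles, Acute


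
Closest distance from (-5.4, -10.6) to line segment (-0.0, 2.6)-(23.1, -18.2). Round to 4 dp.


Project P onto AB: t = 0.1551 (clamped to [0,1])
Closest point on segment: (3.5817, -0.6251)
Distance: 13.4227

13.4227


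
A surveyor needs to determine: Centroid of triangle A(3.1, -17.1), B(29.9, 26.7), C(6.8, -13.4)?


Centroid = ((x_A+x_B+x_C)/3, (y_A+y_B+y_C)/3)
= ((3.1+29.9+6.8)/3, ((-17.1)+26.7+(-13.4))/3)
= (13.2667, -1.2667)

(13.2667, -1.2667)


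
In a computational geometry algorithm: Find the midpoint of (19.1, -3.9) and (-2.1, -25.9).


M = ((19.1+(-2.1))/2, ((-3.9)+(-25.9))/2)
= (8.5, -14.9)

(8.5, -14.9)


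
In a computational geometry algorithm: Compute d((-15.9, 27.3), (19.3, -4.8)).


dx=35.2, dy=-32.1
d^2 = 35.2^2 + (-32.1)^2 = 2269.45
d = sqrt(2269.45) = 47.6387

47.6387


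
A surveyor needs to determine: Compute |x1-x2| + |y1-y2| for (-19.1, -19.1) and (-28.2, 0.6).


|(-19.1)-(-28.2)| + |(-19.1)-0.6| = 9.1 + 19.7 = 28.8

28.8


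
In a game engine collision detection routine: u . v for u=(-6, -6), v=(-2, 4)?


u . v = u_x*v_x + u_y*v_y = (-6)*(-2) + (-6)*4
= 12 + (-24) = -12

-12


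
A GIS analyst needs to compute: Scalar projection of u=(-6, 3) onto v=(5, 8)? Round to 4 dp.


u.v = -6, |v| = sqrt(89) = 9.434
Scalar projection = u.v / |v| = -6 / sqrt(89) = -0.636

-0.636


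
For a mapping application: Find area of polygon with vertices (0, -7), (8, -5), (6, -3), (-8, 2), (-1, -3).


Shoelace sum: (0*(-5) - 8*(-7)) + (8*(-3) - 6*(-5)) + (6*2 - (-8)*(-3)) + ((-8)*(-3) - (-1)*2) + ((-1)*(-7) - 0*(-3))
= 83
Area = |83|/2 = 41.5

41.5


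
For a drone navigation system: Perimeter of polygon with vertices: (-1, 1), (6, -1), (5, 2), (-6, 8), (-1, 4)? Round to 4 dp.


Sides: (-1, 1)->(6, -1): sqrt(53) = 7.28011, (6, -1)->(5, 2): sqrt(10) = 3.162278, (5, 2)->(-6, 8): sqrt(157) = 12.529964, (-6, 8)->(-1, 4): sqrt(41) = 6.403124, (-1, 4)->(-1, 1): sqrt(9) = 3
Sum = 32.375476
Perimeter = 32.3755

32.3755


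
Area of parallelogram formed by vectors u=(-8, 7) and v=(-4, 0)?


|u x v| = |(-8)*0 - 7*(-4)|
= |0 - (-28)| = 28

28


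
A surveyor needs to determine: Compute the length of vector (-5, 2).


|u| = sqrt((-5)^2 + 2^2) = sqrt(29) = 5.3852

5.3852


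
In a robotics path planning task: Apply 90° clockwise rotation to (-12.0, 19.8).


90° CW: (x,y) -> (y, -x)
(-12,19.8) -> (19.8, 12)

(19.8, 12)


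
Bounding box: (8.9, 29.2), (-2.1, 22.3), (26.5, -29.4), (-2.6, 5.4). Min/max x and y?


x range: [-2.6, 26.5]
y range: [-29.4, 29.2]
Bounding box: (-2.6,-29.4) to (26.5,29.2)

(-2.6,-29.4) to (26.5,29.2)


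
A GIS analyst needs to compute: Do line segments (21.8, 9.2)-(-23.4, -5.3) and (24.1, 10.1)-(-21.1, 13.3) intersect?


Cross products: d1=48.04, d2=848.08, d3=-7.33, d4=-807.37
d1*d2 < 0 and d3*d4 < 0? no

No, they don't intersect


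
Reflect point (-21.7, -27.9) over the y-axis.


Reflection over y-axis: (x,y) -> (-x,y)
(-21.7, -27.9) -> (21.7, -27.9)

(21.7, -27.9)


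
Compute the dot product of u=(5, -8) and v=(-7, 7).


u . v = u_x*v_x + u_y*v_y = 5*(-7) + (-8)*7
= (-35) + (-56) = -91

-91


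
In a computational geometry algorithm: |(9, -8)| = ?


|u| = sqrt(9^2 + (-8)^2) = sqrt(145) = 12.0416

12.0416


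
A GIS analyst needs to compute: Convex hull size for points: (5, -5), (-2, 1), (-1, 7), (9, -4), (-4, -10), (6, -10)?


Convex hull vertices (CCW): (-4, -10), (6, -10), (9, -4), (-1, 7)
Count = 4

4


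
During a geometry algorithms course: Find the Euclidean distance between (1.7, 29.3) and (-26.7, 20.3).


dx=-28.4, dy=-9
d^2 = (-28.4)^2 + (-9)^2 = 887.56
d = sqrt(887.56) = 29.7919

29.7919


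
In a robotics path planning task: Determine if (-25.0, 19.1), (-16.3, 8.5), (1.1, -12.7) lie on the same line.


Cross product: ((-16.3)-(-25))*((-12.7)-19.1) - (8.5-19.1)*(1.1-(-25))
= 0

Yes, collinear


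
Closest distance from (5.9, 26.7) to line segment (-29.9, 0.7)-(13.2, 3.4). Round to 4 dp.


Project P onto AB: t = 0.865 (clamped to [0,1])
Closest point on segment: (7.3825, 3.0356)
Distance: 23.7108

23.7108


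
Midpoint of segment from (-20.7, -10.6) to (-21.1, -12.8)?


M = (((-20.7)+(-21.1))/2, ((-10.6)+(-12.8))/2)
= (-20.9, -11.7)

(-20.9, -11.7)


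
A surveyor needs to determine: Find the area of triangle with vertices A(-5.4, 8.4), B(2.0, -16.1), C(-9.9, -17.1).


Area = |x_A(y_B-y_C) + x_B(y_C-y_A) + x_C(y_A-y_B)|/2
= |(-5.4) + (-51) + (-242.55)|/2
= 298.95/2 = 149.475

149.475


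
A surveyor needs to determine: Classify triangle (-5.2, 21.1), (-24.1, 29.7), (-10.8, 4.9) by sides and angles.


Side lengths squared: AB^2=431.17, BC^2=791.93, CA^2=293.8
Sorted: [293.8, 431.17, 791.93]
By sides: Scalene, By angles: Obtuse

Scalene, Obtuse


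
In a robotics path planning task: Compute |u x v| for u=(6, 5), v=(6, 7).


|u x v| = |6*7 - 5*6|
= |42 - 30| = 12

12


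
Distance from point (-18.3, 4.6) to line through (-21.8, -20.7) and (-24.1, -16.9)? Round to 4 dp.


|cross product| = 71.49
|line direction| = sqrt(19.73) = 4.4418
Distance = 71.49/sqrt(19.73) = 16.0947

16.0947


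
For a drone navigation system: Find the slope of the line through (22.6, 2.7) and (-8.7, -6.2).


slope = (y2-y1)/(x2-x1) = ((-6.2)-2.7)/((-8.7)-22.6) = (-8.9)/(-31.3) = 0.2843

0.2843


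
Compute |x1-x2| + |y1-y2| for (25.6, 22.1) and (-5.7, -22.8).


|25.6-(-5.7)| + |22.1-(-22.8)| = 31.3 + 44.9 = 76.2

76.2


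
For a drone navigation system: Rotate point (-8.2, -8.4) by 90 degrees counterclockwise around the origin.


90° CCW: (x,y) -> (-y, x)
(-8.2,-8.4) -> (8.4, -8.2)

(8.4, -8.2)


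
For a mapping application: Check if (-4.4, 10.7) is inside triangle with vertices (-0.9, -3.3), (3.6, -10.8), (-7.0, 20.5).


Cross products: AB x AP = 36.75, BC x BP = 22.5, CA x CP = 2.1
All same sign? yes

Yes, inside


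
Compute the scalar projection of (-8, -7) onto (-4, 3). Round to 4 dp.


u.v = 11, |v| = sqrt(25) = 5
Scalar projection = u.v / |v| = 11 / sqrt(25) = 2.2

2.2


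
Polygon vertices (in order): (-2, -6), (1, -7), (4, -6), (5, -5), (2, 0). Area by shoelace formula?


Shoelace sum: ((-2)*(-7) - 1*(-6)) + (1*(-6) - 4*(-7)) + (4*(-5) - 5*(-6)) + (5*0 - 2*(-5)) + (2*(-6) - (-2)*0)
= 50
Area = |50|/2 = 25

25


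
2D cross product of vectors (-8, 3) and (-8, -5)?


u x v = u_x*v_y - u_y*v_x = (-8)*(-5) - 3*(-8)
= 40 - (-24) = 64

64


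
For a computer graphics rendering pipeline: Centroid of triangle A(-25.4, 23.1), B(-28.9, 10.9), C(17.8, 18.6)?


Centroid = ((x_A+x_B+x_C)/3, (y_A+y_B+y_C)/3)
= (((-25.4)+(-28.9)+17.8)/3, (23.1+10.9+18.6)/3)
= (-12.1667, 17.5333)

(-12.1667, 17.5333)


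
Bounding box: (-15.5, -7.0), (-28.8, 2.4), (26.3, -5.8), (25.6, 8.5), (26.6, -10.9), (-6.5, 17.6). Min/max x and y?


x range: [-28.8, 26.6]
y range: [-10.9, 17.6]
Bounding box: (-28.8,-10.9) to (26.6,17.6)

(-28.8,-10.9) to (26.6,17.6)


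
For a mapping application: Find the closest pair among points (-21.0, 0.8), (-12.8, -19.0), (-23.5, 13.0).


d(P0,P1) = 21.4308, d(P0,P2) = 12.4535, d(P1,P2) = 33.7415
Closest: P0 and P2

Closest pair: (-21.0, 0.8) and (-23.5, 13.0), distance = 12.4535


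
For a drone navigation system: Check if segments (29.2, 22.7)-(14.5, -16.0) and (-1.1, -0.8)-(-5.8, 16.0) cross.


Cross products: d1=-619.49, d2=-190.64, d3=-827.16, d4=-1256.01
d1*d2 < 0 and d3*d4 < 0? no

No, they don't intersect


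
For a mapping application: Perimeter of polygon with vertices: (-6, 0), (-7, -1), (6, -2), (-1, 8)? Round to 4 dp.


Sides: (-6, 0)->(-7, -1): sqrt(2) = 1.414214, (-7, -1)->(6, -2): sqrt(170) = 13.038405, (6, -2)->(-1, 8): sqrt(149) = 12.206556, (-1, 8)->(-6, 0): sqrt(89) = 9.433981
Sum = 36.093156
Perimeter = 36.0932

36.0932


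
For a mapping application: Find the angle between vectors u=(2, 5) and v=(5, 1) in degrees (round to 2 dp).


u.v = 15, |u| = sqrt(29) = 5.3852, |v| = sqrt(26) = 5.099
cos(theta) = u.v/(|u||v|) = 15/sqrt(754) = 0.546268
theta = acos(0.546268) = 56.89 degrees

56.89 degrees


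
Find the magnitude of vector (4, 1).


|u| = sqrt(4^2 + 1^2) = sqrt(17) = 4.1231

4.1231


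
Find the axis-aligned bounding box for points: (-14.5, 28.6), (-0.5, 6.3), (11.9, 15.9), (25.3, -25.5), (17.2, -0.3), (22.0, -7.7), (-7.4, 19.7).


x range: [-14.5, 25.3]
y range: [-25.5, 28.6]
Bounding box: (-14.5,-25.5) to (25.3,28.6)

(-14.5,-25.5) to (25.3,28.6)


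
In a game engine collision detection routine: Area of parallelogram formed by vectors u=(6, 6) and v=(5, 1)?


|u x v| = |6*1 - 6*5|
= |6 - 30| = 24

24


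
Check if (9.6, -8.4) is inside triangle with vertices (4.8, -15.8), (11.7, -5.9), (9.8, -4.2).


Cross products: AB x AP = 3.54, BC x BP = 8.32, CA x CP = 18.68
All same sign? yes

Yes, inside


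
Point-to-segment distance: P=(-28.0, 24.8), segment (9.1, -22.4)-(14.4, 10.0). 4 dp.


Project P onto AB: t = 1 (clamped to [0,1])
Closest point on segment: (14.4, 10)
Distance: 44.9088

44.9088


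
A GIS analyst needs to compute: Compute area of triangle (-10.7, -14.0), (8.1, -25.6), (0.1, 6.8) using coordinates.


Area = |x_A(y_B-y_C) + x_B(y_C-y_A) + x_C(y_A-y_B)|/2
= |346.68 + 168.48 + 1.16|/2
= 516.32/2 = 258.16

258.16


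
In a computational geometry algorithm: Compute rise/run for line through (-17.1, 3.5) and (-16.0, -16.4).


slope = (y2-y1)/(x2-x1) = ((-16.4)-3.5)/((-16)-(-17.1)) = (-19.9)/1.1 = -18.0909

-18.0909


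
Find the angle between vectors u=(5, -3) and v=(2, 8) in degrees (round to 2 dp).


u.v = -14, |u| = sqrt(34) = 5.831, |v| = sqrt(68) = 8.2462
cos(theta) = u.v/(|u||v|) = -14/sqrt(2312) = -0.291162
theta = acos(-0.291162) = 106.93 degrees

106.93 degrees


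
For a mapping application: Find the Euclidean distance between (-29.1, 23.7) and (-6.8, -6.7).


dx=22.3, dy=-30.4
d^2 = 22.3^2 + (-30.4)^2 = 1421.45
d = sqrt(1421.45) = 37.7021

37.7021


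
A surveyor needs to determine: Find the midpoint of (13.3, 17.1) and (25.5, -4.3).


M = ((13.3+25.5)/2, (17.1+(-4.3))/2)
= (19.4, 6.4)

(19.4, 6.4)


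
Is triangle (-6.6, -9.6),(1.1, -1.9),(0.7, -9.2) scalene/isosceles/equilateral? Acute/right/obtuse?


Side lengths squared: AB^2=118.58, BC^2=53.45, CA^2=53.45
Sorted: [53.45, 53.45, 118.58]
By sides: Isosceles, By angles: Obtuse

Isosceles, Obtuse


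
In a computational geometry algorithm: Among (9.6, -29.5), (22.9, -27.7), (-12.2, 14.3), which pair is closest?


d(P0,P1) = 13.4213, d(P0,P2) = 48.9252, d(P1,P2) = 54.7358
Closest: P0 and P1

Closest pair: (9.6, -29.5) and (22.9, -27.7), distance = 13.4213


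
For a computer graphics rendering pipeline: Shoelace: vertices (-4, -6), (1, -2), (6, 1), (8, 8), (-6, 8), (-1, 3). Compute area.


Shoelace sum: ((-4)*(-2) - 1*(-6)) + (1*1 - 6*(-2)) + (6*8 - 8*1) + (8*8 - (-6)*8) + ((-6)*3 - (-1)*8) + ((-1)*(-6) - (-4)*3)
= 187
Area = |187|/2 = 93.5

93.5


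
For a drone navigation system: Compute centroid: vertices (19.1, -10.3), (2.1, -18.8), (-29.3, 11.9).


Centroid = ((x_A+x_B+x_C)/3, (y_A+y_B+y_C)/3)
= ((19.1+2.1+(-29.3))/3, ((-10.3)+(-18.8)+11.9)/3)
= (-2.7, -5.7333)

(-2.7, -5.7333)


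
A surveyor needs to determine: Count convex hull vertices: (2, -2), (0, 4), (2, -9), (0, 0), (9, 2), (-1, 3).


Convex hull vertices (CCW): (-1, 3), (2, -9), (9, 2), (0, 4)
Count = 4

4


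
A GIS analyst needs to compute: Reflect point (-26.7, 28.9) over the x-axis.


Reflection over x-axis: (x,y) -> (x,-y)
(-26.7, 28.9) -> (-26.7, -28.9)

(-26.7, -28.9)


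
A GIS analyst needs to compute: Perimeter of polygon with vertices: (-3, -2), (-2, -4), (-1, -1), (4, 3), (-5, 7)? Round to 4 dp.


Sides: (-3, -2)->(-2, -4): sqrt(5) = 2.236068, (-2, -4)->(-1, -1): sqrt(10) = 3.162278, (-1, -1)->(4, 3): sqrt(41) = 6.403124, (4, 3)->(-5, 7): sqrt(97) = 9.848858, (-5, 7)->(-3, -2): sqrt(85) = 9.219544
Sum = 30.869872
Perimeter = 30.8699

30.8699


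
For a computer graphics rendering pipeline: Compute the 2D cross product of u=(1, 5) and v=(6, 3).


u x v = u_x*v_y - u_y*v_x = 1*3 - 5*6
= 3 - 30 = -27

-27


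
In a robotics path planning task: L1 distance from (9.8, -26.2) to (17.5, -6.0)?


|9.8-17.5| + |(-26.2)-(-6)| = 7.7 + 20.2 = 27.9

27.9


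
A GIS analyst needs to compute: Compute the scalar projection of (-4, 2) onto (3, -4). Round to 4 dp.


u.v = -20, |v| = sqrt(25) = 5
Scalar projection = u.v / |v| = -20 / sqrt(25) = -4

-4


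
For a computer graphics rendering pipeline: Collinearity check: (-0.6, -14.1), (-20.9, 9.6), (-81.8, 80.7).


Cross product: ((-20.9)-(-0.6))*(80.7-(-14.1)) - (9.6-(-14.1))*((-81.8)-(-0.6))
= 0

Yes, collinear


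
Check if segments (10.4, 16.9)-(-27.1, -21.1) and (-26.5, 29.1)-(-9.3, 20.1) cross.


Cross products: d1=122.26, d2=-868.84, d3=-1859.7, d4=-868.6
d1*d2 < 0 and d3*d4 < 0? no

No, they don't intersect


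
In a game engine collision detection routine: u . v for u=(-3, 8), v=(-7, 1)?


u . v = u_x*v_x + u_y*v_y = (-3)*(-7) + 8*1
= 21 + 8 = 29

29


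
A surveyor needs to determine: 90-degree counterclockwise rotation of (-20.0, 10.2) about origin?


90° CCW: (x,y) -> (-y, x)
(-20,10.2) -> (-10.2, -20)

(-10.2, -20)


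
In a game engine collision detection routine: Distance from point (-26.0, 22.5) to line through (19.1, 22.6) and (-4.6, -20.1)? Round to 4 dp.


|cross product| = 1923.4
|line direction| = sqrt(2384.98) = 48.8363
Distance = 1923.4/sqrt(2384.98) = 39.3847

39.3847


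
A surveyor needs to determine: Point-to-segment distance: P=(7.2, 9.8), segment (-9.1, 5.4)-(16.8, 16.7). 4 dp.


Project P onto AB: t = 0.591 (clamped to [0,1])
Closest point on segment: (6.2061, 12.078)
Distance: 2.4853

2.4853


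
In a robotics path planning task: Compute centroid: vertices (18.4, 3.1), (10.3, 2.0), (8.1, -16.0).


Centroid = ((x_A+x_B+x_C)/3, (y_A+y_B+y_C)/3)
= ((18.4+10.3+8.1)/3, (3.1+2+(-16))/3)
= (12.2667, -3.6333)

(12.2667, -3.6333)


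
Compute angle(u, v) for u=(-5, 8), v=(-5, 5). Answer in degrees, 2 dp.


u.v = 65, |u| = sqrt(89) = 9.434, |v| = sqrt(50) = 7.0711
cos(theta) = u.v/(|u||v|) = 65/sqrt(4450) = 0.974391
theta = acos(0.974391) = 12.99 degrees

12.99 degrees


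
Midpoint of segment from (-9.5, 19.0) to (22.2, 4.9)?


M = (((-9.5)+22.2)/2, (19+4.9)/2)
= (6.35, 11.95)

(6.35, 11.95)


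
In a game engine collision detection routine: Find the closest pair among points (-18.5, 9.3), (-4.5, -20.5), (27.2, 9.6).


d(P0,P1) = 32.9248, d(P0,P2) = 45.701, d(P1,P2) = 43.7138
Closest: P0 and P1

Closest pair: (-18.5, 9.3) and (-4.5, -20.5), distance = 32.9248


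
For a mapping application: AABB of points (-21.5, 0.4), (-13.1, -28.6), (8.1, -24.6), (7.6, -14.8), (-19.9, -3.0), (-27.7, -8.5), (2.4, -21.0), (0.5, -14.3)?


x range: [-27.7, 8.1]
y range: [-28.6, 0.4]
Bounding box: (-27.7,-28.6) to (8.1,0.4)

(-27.7,-28.6) to (8.1,0.4)


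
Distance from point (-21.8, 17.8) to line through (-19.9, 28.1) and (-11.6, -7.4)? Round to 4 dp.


|cross product| = 152.94
|line direction| = sqrt(1329.14) = 36.4574
Distance = 152.94/sqrt(1329.14) = 4.195

4.195


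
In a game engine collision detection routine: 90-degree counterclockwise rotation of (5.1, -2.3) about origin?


90° CCW: (x,y) -> (-y, x)
(5.1,-2.3) -> (2.3, 5.1)

(2.3, 5.1)


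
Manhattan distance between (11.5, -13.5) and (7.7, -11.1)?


|11.5-7.7| + |(-13.5)-(-11.1)| = 3.8 + 2.4 = 6.2

6.2


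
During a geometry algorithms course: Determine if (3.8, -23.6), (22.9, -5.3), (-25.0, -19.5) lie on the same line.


Cross product: (22.9-3.8)*((-19.5)-(-23.6)) - ((-5.3)-(-23.6))*((-25)-3.8)
= 605.35

No, not collinear


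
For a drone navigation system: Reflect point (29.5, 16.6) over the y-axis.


Reflection over y-axis: (x,y) -> (-x,y)
(29.5, 16.6) -> (-29.5, 16.6)

(-29.5, 16.6)


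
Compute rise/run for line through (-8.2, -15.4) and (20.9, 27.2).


slope = (y2-y1)/(x2-x1) = (27.2-(-15.4))/(20.9-(-8.2)) = 42.6/29.1 = 1.4639

1.4639


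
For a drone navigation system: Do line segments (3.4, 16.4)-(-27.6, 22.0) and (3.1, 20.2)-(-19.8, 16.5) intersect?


Cross products: d1=88.13, d2=-154.81, d3=-116.12, d4=126.82
d1*d2 < 0 and d3*d4 < 0? yes

Yes, they intersect


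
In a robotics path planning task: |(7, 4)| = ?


|u| = sqrt(7^2 + 4^2) = sqrt(65) = 8.0623

8.0623


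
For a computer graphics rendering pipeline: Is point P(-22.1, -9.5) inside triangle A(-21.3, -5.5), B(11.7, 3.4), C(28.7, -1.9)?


Cross products: AB x AP = -124.88, BC x BP = -398.44, CA x CP = 197.12
All same sign? no

No, outside


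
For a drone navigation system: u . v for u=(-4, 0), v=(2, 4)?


u . v = u_x*v_x + u_y*v_y = (-4)*2 + 0*4
= (-8) + 0 = -8

-8


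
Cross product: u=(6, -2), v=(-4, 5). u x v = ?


u x v = u_x*v_y - u_y*v_x = 6*5 - (-2)*(-4)
= 30 - 8 = 22

22


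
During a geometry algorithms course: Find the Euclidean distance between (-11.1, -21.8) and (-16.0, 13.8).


dx=-4.9, dy=35.6
d^2 = (-4.9)^2 + 35.6^2 = 1291.37
d = sqrt(1291.37) = 35.9356

35.9356


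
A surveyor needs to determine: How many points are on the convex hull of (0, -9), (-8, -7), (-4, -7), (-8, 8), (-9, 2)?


Convex hull vertices (CCW): (-9, 2), (-8, -7), (0, -9), (-8, 8)
Count = 4

4


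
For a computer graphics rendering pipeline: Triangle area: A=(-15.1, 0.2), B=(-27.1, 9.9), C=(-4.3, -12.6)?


Area = |x_A(y_B-y_C) + x_B(y_C-y_A) + x_C(y_A-y_B)|/2
= |(-339.75) + 346.88 + 41.71|/2
= 48.84/2 = 24.42

24.42


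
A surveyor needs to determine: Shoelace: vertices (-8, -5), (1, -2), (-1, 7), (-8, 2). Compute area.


Shoelace sum: ((-8)*(-2) - 1*(-5)) + (1*7 - (-1)*(-2)) + ((-1)*2 - (-8)*7) + ((-8)*(-5) - (-8)*2)
= 136
Area = |136|/2 = 68

68


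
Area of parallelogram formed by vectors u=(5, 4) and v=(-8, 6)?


|u x v| = |5*6 - 4*(-8)|
= |30 - (-32)| = 62

62


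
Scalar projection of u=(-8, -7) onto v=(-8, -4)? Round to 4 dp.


u.v = 92, |v| = sqrt(80) = 8.9443
Scalar projection = u.v / |v| = 92 / sqrt(80) = 10.2859

10.2859


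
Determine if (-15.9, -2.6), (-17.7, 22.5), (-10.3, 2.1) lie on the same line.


Cross product: ((-17.7)-(-15.9))*(2.1-(-2.6)) - (22.5-(-2.6))*((-10.3)-(-15.9))
= -149.02

No, not collinear


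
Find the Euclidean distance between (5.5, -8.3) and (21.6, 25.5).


dx=16.1, dy=33.8
d^2 = 16.1^2 + 33.8^2 = 1401.65
d = sqrt(1401.65) = 37.4386

37.4386


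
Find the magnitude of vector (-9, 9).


|u| = sqrt((-9)^2 + 9^2) = sqrt(162) = 12.7279

12.7279


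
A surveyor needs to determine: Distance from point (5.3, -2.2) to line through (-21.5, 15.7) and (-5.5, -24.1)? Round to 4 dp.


|cross product| = 780.24
|line direction| = sqrt(1840.04) = 42.8957
Distance = 780.24/sqrt(1840.04) = 18.1892

18.1892


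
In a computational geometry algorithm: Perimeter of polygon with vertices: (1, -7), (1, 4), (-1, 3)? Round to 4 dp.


Sides: (1, -7)->(1, 4): sqrt(121) = 11, (1, 4)->(-1, 3): sqrt(5) = 2.236068, (-1, 3)->(1, -7): sqrt(104) = 10.198039
Sum = 23.434107
Perimeter = 23.4341

23.4341


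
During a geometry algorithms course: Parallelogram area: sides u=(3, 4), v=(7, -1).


|u x v| = |3*(-1) - 4*7|
= |(-3) - 28| = 31

31


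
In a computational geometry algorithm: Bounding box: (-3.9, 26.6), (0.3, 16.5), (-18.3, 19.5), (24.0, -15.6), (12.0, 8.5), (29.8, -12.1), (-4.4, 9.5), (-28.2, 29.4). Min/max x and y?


x range: [-28.2, 29.8]
y range: [-15.6, 29.4]
Bounding box: (-28.2,-15.6) to (29.8,29.4)

(-28.2,-15.6) to (29.8,29.4)


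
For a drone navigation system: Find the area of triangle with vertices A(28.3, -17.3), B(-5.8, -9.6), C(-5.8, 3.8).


Area = |x_A(y_B-y_C) + x_B(y_C-y_A) + x_C(y_A-y_B)|/2
= |(-379.22) + (-122.38) + 44.66|/2
= 456.94/2 = 228.47

228.47


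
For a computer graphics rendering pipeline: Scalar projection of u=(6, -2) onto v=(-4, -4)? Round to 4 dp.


u.v = -16, |v| = sqrt(32) = 5.6569
Scalar projection = u.v / |v| = -16 / sqrt(32) = -2.8284

-2.8284


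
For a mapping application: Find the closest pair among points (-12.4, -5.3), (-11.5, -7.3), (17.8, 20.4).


d(P0,P1) = 2.1932, d(P0,P2) = 39.6551, d(P1,P2) = 40.321
Closest: P0 and P1

Closest pair: (-12.4, -5.3) and (-11.5, -7.3), distance = 2.1932


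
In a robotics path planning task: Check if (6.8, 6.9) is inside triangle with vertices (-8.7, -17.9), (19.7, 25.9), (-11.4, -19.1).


Cross products: AB x AP = 25.42, BC x BP = 10.4, CA x CP = 48.36
All same sign? yes

Yes, inside


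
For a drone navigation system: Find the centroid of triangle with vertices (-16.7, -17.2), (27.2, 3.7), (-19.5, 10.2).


Centroid = ((x_A+x_B+x_C)/3, (y_A+y_B+y_C)/3)
= (((-16.7)+27.2+(-19.5))/3, ((-17.2)+3.7+10.2)/3)
= (-3, -1.1)

(-3, -1.1)


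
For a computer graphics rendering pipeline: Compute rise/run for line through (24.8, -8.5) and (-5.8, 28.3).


slope = (y2-y1)/(x2-x1) = (28.3-(-8.5))/((-5.8)-24.8) = 36.8/(-30.6) = -1.2026

-1.2026


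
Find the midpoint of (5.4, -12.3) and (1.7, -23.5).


M = ((5.4+1.7)/2, ((-12.3)+(-23.5))/2)
= (3.55, -17.9)

(3.55, -17.9)


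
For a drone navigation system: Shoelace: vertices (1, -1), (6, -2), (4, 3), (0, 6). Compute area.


Shoelace sum: (1*(-2) - 6*(-1)) + (6*3 - 4*(-2)) + (4*6 - 0*3) + (0*(-1) - 1*6)
= 48
Area = |48|/2 = 24

24


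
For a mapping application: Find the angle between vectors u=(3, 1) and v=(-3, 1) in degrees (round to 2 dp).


u.v = -8, |u| = sqrt(10) = 3.1623, |v| = sqrt(10) = 3.1623
cos(theta) = u.v/(|u||v|) = -8/sqrt(100) = -0.8
theta = acos(-0.8) = 143.13 degrees

143.13 degrees


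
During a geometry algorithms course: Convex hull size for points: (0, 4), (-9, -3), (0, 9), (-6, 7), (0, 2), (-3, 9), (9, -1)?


Convex hull vertices (CCW): (-9, -3), (9, -1), (0, 9), (-3, 9), (-6, 7)
Count = 5

5


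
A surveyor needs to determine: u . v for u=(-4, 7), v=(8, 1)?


u . v = u_x*v_x + u_y*v_y = (-4)*8 + 7*1
= (-32) + 7 = -25

-25


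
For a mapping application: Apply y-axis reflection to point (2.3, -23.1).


Reflection over y-axis: (x,y) -> (-x,y)
(2.3, -23.1) -> (-2.3, -23.1)

(-2.3, -23.1)


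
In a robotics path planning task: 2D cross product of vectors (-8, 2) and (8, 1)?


u x v = u_x*v_y - u_y*v_x = (-8)*1 - 2*8
= (-8) - 16 = -24

-24


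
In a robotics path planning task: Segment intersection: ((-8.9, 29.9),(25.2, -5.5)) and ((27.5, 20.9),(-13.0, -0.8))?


Cross products: d1=-1154.38, d2=1019.29, d3=981.66, d4=-1192.01
d1*d2 < 0 and d3*d4 < 0? yes

Yes, they intersect


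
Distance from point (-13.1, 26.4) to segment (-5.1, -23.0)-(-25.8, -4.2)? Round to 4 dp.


Project P onto AB: t = 1 (clamped to [0,1])
Closest point on segment: (-25.8, -4.2)
Distance: 33.1308

33.1308


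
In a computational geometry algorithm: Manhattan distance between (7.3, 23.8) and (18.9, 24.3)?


|7.3-18.9| + |23.8-24.3| = 11.6 + 0.5 = 12.1

12.1


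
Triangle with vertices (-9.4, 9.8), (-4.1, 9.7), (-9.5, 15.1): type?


Side lengths squared: AB^2=28.1, BC^2=58.32, CA^2=28.1
Sorted: [28.1, 28.1, 58.32]
By sides: Isosceles, By angles: Obtuse

Isosceles, Obtuse


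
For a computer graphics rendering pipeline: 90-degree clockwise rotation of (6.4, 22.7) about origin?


90° CW: (x,y) -> (y, -x)
(6.4,22.7) -> (22.7, -6.4)

(22.7, -6.4)


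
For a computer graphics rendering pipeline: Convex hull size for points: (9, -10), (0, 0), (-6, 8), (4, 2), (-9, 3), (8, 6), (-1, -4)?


Convex hull vertices (CCW): (-9, 3), (-1, -4), (9, -10), (8, 6), (-6, 8)
Count = 5

5


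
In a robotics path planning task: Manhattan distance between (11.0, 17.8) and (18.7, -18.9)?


|11-18.7| + |17.8-(-18.9)| = 7.7 + 36.7 = 44.4

44.4


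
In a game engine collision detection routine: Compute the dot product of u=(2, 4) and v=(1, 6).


u . v = u_x*v_x + u_y*v_y = 2*1 + 4*6
= 2 + 24 = 26

26


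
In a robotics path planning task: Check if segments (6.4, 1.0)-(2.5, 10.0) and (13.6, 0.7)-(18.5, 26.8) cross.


Cross products: d1=189.39, d2=335.28, d3=-63.63, d4=-209.52
d1*d2 < 0 and d3*d4 < 0? no

No, they don't intersect


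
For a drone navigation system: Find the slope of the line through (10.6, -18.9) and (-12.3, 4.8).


slope = (y2-y1)/(x2-x1) = (4.8-(-18.9))/((-12.3)-10.6) = 23.7/(-22.9) = -1.0349

-1.0349


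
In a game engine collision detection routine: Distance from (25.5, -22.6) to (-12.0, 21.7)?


dx=-37.5, dy=44.3
d^2 = (-37.5)^2 + 44.3^2 = 3368.74
d = sqrt(3368.74) = 58.0408

58.0408


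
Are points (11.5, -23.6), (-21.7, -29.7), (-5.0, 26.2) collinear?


Cross product: ((-21.7)-11.5)*(26.2-(-23.6)) - ((-29.7)-(-23.6))*((-5)-11.5)
= -1754.01

No, not collinear


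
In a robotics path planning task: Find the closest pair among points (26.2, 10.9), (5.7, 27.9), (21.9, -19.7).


d(P0,P1) = 26.6317, d(P0,P2) = 30.9006, d(P1,P2) = 50.2812
Closest: P0 and P1

Closest pair: (26.2, 10.9) and (5.7, 27.9), distance = 26.6317


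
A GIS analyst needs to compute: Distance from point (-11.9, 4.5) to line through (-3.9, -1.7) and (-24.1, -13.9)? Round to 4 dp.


|cross product| = 222.84
|line direction| = sqrt(556.88) = 23.5983
Distance = 222.84/sqrt(556.88) = 9.4431

9.4431


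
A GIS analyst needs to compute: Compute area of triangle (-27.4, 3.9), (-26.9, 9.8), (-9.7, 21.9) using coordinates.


Area = |x_A(y_B-y_C) + x_B(y_C-y_A) + x_C(y_A-y_B)|/2
= |331.54 + (-484.2) + 57.23|/2
= 95.43/2 = 47.715

47.715


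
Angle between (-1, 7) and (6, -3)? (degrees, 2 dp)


u.v = -27, |u| = sqrt(50) = 7.0711, |v| = sqrt(45) = 6.7082
cos(theta) = u.v/(|u||v|) = -27/sqrt(2250) = -0.56921
theta = acos(-0.56921) = 124.7 degrees

124.7 degrees


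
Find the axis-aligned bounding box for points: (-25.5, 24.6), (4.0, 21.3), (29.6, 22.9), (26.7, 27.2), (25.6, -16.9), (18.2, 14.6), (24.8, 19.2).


x range: [-25.5, 29.6]
y range: [-16.9, 27.2]
Bounding box: (-25.5,-16.9) to (29.6,27.2)

(-25.5,-16.9) to (29.6,27.2)


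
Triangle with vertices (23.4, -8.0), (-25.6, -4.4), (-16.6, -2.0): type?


Side lengths squared: AB^2=2413.96, BC^2=86.76, CA^2=1636
Sorted: [86.76, 1636, 2413.96]
By sides: Scalene, By angles: Obtuse

Scalene, Obtuse


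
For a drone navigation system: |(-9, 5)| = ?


|u| = sqrt((-9)^2 + 5^2) = sqrt(106) = 10.2956

10.2956


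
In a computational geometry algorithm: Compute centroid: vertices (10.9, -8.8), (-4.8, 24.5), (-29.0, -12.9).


Centroid = ((x_A+x_B+x_C)/3, (y_A+y_B+y_C)/3)
= ((10.9+(-4.8)+(-29))/3, ((-8.8)+24.5+(-12.9))/3)
= (-7.6333, 0.9333)

(-7.6333, 0.9333)


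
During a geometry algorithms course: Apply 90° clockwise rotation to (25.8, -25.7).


90° CW: (x,y) -> (y, -x)
(25.8,-25.7) -> (-25.7, -25.8)

(-25.7, -25.8)


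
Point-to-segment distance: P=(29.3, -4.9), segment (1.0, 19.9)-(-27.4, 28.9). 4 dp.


Project P onto AB: t = 0 (clamped to [0,1])
Closest point on segment: (1, 19.9)
Distance: 37.6288

37.6288


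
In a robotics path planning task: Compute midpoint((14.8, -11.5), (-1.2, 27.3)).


M = ((14.8+(-1.2))/2, ((-11.5)+27.3)/2)
= (6.8, 7.9)

(6.8, 7.9)


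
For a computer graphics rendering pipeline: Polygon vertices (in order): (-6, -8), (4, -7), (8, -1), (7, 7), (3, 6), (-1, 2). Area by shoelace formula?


Shoelace sum: ((-6)*(-7) - 4*(-8)) + (4*(-1) - 8*(-7)) + (8*7 - 7*(-1)) + (7*6 - 3*7) + (3*2 - (-1)*6) + ((-1)*(-8) - (-6)*2)
= 242
Area = |242|/2 = 121

121


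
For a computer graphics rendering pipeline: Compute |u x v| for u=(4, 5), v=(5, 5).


|u x v| = |4*5 - 5*5|
= |20 - 25| = 5

5


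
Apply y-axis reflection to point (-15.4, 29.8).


Reflection over y-axis: (x,y) -> (-x,y)
(-15.4, 29.8) -> (15.4, 29.8)

(15.4, 29.8)


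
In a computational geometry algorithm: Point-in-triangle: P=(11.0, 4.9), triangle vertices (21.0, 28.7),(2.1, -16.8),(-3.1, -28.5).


Cross products: AB x AP = -5.18, BC x BP = -8.71, CA x CP = -1.58
All same sign? yes

Yes, inside


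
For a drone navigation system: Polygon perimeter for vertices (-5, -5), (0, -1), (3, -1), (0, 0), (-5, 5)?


Sides: (-5, -5)->(0, -1): sqrt(41) = 6.403124, (0, -1)->(3, -1): sqrt(9) = 3, (3, -1)->(0, 0): sqrt(10) = 3.162278, (0, 0)->(-5, 5): sqrt(50) = 7.071068, (-5, 5)->(-5, -5): sqrt(100) = 10
Sum = 29.63647
Perimeter = 29.6365

29.6365


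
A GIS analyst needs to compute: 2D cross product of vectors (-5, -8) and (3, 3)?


u x v = u_x*v_y - u_y*v_x = (-5)*3 - (-8)*3
= (-15) - (-24) = 9

9


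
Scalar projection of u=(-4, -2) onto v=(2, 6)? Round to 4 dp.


u.v = -20, |v| = sqrt(40) = 6.3246
Scalar projection = u.v / |v| = -20 / sqrt(40) = -3.1623

-3.1623


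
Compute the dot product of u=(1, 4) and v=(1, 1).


u . v = u_x*v_x + u_y*v_y = 1*1 + 4*1
= 1 + 4 = 5

5


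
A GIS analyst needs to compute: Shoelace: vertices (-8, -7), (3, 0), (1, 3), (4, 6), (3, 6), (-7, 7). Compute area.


Shoelace sum: ((-8)*0 - 3*(-7)) + (3*3 - 1*0) + (1*6 - 4*3) + (4*6 - 3*6) + (3*7 - (-7)*6) + ((-7)*(-7) - (-8)*7)
= 198
Area = |198|/2 = 99

99


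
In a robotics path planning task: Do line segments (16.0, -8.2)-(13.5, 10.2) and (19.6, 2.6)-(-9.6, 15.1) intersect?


Cross products: d1=360.36, d2=-145.67, d3=-93.24, d4=412.79
d1*d2 < 0 and d3*d4 < 0? yes

Yes, they intersect


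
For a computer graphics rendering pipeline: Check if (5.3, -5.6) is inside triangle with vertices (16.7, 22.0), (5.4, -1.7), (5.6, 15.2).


Cross products: AB x AP = 41.7, BC x BP = 0.91, CA x CP = -228.84
All same sign? no

No, outside


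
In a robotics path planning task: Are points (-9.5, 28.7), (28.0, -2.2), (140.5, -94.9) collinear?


Cross product: (28-(-9.5))*((-94.9)-28.7) - ((-2.2)-28.7)*(140.5-(-9.5))
= 0

Yes, collinear


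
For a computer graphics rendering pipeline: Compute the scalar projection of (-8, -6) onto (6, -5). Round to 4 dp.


u.v = -18, |v| = sqrt(61) = 7.8102
Scalar projection = u.v / |v| = -18 / sqrt(61) = -2.3047

-2.3047


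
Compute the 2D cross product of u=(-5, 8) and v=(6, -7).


u x v = u_x*v_y - u_y*v_x = (-5)*(-7) - 8*6
= 35 - 48 = -13

-13


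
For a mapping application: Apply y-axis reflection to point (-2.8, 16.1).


Reflection over y-axis: (x,y) -> (-x,y)
(-2.8, 16.1) -> (2.8, 16.1)

(2.8, 16.1)


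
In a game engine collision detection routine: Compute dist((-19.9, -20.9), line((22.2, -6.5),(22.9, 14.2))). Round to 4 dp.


|cross product| = 861.39
|line direction| = sqrt(428.98) = 20.7118
Distance = 861.39/sqrt(428.98) = 41.5893

41.5893


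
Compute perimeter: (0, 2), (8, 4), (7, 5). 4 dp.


Sides: (0, 2)->(8, 4): sqrt(68) = 8.246211, (8, 4)->(7, 5): sqrt(2) = 1.414214, (7, 5)->(0, 2): sqrt(58) = 7.615773
Sum = 17.276198
Perimeter = 17.2762

17.2762
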